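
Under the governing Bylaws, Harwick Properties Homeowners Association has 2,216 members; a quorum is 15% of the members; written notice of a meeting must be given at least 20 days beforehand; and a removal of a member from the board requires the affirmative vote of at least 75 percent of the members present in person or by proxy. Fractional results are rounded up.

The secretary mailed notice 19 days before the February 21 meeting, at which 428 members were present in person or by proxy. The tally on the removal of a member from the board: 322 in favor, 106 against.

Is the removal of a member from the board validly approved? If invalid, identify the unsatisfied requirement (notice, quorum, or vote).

Invalid — notice requirement not satisfied.

Notice: 19 days given; 20 required. Not satisfied.
Quorum: 15% of 2,216 = 332.40, rounded up to 333; 428 present. Satisfied.
Vote: requires three-fourths of those present (428); 3/4 of 428 = 321, so 321 needed; 322 in favor. Satisfied.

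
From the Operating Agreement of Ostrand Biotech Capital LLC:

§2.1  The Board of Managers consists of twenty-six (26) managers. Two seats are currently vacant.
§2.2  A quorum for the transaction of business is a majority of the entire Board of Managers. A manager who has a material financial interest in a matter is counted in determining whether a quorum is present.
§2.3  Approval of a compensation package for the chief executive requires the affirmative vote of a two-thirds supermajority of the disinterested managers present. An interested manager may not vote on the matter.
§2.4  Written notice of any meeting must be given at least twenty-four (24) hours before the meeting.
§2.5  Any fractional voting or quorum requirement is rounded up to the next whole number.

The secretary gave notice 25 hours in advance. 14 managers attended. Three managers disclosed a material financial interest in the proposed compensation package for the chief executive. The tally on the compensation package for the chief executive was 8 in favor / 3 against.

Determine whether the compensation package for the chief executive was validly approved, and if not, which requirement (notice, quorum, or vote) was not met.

Notice: 25 hours given; 24 required (25 ≥ 24). Satisfied.
Quorum: 14 present (interested managers count toward quorum); quorum is 14. Satisfied.
Vote: the compensation package for the chief executive requires two-thirds of the disinterested managers present (14 − 3 = 11). 2/3 of 11 = 7.33, rounded up to 8, so 8 affirmative votes are needed; 8 voted in favor. Satisfied.

Valid — all requirements satisfied.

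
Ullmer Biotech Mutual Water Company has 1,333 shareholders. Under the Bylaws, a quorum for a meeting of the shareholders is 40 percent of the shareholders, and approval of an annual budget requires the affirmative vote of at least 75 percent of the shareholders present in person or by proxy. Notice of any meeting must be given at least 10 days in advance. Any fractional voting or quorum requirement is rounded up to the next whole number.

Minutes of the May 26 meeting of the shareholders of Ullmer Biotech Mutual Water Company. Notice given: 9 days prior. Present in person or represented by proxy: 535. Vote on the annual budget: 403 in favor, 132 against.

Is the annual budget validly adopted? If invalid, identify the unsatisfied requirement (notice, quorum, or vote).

Notice: 9 days given; 10 required. Not satisfied.
Quorum: 40% of 1,333 = 533.20, rounded up to 534; 535 present. Satisfied.
Vote: requires three-fourths of those present (535); 3/4 of 535 = 401.25, rounded up to 402, so 402 needed; 403 in favor. Satisfied.

Invalid — notice requirement not satisfied.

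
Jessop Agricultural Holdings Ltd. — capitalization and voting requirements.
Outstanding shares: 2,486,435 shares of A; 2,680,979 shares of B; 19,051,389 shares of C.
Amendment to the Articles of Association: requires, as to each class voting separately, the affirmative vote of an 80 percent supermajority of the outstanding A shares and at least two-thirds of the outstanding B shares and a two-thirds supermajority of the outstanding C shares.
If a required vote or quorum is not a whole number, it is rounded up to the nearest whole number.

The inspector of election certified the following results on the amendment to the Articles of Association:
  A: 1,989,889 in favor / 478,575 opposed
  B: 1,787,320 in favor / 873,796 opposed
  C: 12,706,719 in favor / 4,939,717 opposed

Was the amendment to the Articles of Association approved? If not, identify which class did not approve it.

A: 4/5 of 2486435 = 1989148; 1,989,148 required, 1,989,889 in favor — approved.
B: 2/3 of 2680979 = 1787319.33, rounded up to 1787320; 1,787,320 required, 1,787,320 in favor — approved.
C: 2/3 of 19051389 = 12700926; 12,700,926 required, 12,706,719 in favor — approved.

Approved — every class gave the required vote.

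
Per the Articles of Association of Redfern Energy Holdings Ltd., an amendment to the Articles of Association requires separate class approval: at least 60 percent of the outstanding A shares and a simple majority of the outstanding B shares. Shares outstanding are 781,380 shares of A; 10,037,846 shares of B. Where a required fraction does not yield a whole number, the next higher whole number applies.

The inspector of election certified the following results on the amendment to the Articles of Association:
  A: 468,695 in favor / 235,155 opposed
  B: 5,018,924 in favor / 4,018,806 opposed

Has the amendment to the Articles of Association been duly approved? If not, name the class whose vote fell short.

Not approved — the A shares did not give the required vote.

A: 3/5 of 781380 = 468828; 468,828 required, 468,695 in favor — not approved.
B: a majority of 10037846 is 5018924; 5,018,924 required, 5,018,924 in favor — approved.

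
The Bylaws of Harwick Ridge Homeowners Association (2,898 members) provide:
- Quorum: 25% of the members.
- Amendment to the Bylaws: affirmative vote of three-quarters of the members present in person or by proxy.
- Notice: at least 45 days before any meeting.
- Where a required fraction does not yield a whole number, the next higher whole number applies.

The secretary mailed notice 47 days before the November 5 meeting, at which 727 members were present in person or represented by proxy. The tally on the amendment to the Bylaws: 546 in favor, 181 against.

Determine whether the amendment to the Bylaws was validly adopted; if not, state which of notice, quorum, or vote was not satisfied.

Valid — all requirements satisfied.

Notice: 47 days given; 45 required. Satisfied.
Quorum: 25% of 2,898 = 724.50, rounded up to 725; 727 present. Satisfied.
Vote: requires three-fourths of those present (727); 3/4 of 727 = 545.25, rounded up to 546, so 546 needed; 546 in favor. Satisfied.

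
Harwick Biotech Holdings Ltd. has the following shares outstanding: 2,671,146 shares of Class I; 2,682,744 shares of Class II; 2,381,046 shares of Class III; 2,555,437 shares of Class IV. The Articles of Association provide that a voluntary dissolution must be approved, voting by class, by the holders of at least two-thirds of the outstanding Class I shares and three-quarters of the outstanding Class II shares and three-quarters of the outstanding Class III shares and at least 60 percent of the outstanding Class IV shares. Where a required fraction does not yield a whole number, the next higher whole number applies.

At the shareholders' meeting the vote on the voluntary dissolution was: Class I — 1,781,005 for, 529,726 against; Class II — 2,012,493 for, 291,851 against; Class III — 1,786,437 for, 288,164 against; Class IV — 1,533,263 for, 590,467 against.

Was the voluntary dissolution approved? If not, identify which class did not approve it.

Class I: 2/3 of 2671146 = 1780764; 1,780,764 required, 1,781,005 in favor — approved.
Class II: 3/4 of 2682744 = 2012058; 2,012,058 required, 2,012,493 in favor — approved.
Class III: 3/4 of 2381046 = 1785784.50, rounded up to 1785785; 1,785,785 required, 1,786,437 in favor — approved.
Class IV: 3/5 of 2555437 = 1533262.20, rounded up to 1533263; 1,533,263 required, 1,533,263 in favor — approved.

Approved — every class gave the required vote.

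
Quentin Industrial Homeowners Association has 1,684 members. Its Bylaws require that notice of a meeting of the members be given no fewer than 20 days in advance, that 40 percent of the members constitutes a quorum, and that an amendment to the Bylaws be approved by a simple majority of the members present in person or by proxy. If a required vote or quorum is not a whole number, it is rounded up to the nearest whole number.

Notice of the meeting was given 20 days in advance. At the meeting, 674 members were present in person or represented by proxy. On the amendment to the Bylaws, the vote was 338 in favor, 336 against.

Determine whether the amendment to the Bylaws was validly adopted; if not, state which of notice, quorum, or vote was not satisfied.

Valid — all requirements satisfied.

Notice: 20 days given; 20 required. Satisfied.
Quorum: 40% of 1,684 = 673.60, rounded up to 674; 674 present. Satisfied.
Vote: requires a majority of those present (674); a majority of 674 is 338, so 338 needed; 338 in favor. Satisfied.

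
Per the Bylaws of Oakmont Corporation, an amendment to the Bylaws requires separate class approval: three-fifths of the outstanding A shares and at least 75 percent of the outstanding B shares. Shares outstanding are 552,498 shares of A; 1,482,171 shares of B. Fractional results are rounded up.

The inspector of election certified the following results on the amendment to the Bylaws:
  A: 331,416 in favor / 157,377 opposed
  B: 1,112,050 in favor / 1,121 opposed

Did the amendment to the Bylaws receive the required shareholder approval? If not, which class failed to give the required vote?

A: 3/5 of 552498 = 331498.80, rounded up to 331499; 331,499 required, 331,416 in favor — not approved.
B: 3/4 of 1482171 = 1111628.25, rounded up to 1111629; 1,111,629 required, 1,112,050 in favor — approved.

Not approved — the A shares did not give the required vote.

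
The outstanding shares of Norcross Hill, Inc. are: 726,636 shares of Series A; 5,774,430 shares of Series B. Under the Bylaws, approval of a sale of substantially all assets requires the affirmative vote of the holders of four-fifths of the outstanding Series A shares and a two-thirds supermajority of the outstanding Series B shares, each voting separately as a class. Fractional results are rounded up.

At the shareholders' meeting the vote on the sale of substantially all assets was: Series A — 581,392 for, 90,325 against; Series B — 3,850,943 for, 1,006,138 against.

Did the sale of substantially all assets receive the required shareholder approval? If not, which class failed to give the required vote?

Approved — every class gave the required vote.

Series A: 4/5 of 726636 = 581308.80, rounded up to 581309; 581,309 required, 581,392 in favor — approved.
Series B: 2/3 of 5774430 = 3849620; 3,849,620 required, 3,850,943 in favor — approved.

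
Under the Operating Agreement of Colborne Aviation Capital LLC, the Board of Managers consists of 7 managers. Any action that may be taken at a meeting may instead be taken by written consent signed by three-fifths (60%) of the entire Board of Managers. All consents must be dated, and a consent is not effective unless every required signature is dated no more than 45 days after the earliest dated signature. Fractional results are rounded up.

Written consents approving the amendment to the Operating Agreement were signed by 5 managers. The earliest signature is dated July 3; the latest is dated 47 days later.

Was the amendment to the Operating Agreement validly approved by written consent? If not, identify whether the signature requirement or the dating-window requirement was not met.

Not effective — dating-window requirement not satisfied.

Signatures required: three-fifths (60%) of 7 — 3/5 of 7 = 4.20, rounded up to 5, so 5 needed; 5 signed. Sufficient.
Dating window: the latest signature is 47 days after the earliest; the limit is 45 days. Outside the window.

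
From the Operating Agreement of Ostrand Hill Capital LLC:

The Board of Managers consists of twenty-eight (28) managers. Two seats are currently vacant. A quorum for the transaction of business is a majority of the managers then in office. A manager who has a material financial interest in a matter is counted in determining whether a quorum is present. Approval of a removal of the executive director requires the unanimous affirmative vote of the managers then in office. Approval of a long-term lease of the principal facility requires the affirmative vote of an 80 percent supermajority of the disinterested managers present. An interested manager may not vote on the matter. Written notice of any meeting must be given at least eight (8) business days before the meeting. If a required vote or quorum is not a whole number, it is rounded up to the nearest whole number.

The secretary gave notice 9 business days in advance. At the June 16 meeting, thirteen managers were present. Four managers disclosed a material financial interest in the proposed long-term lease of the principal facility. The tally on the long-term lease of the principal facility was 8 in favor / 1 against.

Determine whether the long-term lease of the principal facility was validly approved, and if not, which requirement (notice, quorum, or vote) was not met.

Notice: 9 business days given; 8 required (9 ≥ 8). Satisfied.
Quorum: 13 present (interested managers count toward quorum); quorum is 14. Not satisfied.
Vote: the long-term lease of the principal facility requires four-fifths of the disinterested managers present (13 − 4 = 9). 4/5 of 9 = 7.20, rounded up to 8, so 8 affirmative votes are needed; 8 voted in favor. Satisfied. (Moot — without a quorum no business can be validly transacted.)

Invalid — quorum requirement not satisfied.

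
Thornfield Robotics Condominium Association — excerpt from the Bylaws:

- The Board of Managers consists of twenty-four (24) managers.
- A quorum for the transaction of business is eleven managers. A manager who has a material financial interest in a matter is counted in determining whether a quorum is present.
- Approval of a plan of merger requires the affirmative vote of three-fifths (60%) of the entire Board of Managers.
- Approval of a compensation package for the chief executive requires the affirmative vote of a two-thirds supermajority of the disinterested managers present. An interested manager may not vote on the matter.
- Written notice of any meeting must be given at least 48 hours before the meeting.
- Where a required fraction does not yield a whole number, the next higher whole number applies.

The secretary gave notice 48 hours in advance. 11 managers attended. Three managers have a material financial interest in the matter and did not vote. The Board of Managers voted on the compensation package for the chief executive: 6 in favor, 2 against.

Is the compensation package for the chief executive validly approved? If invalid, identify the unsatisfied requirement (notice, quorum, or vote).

Valid — all requirements satisfied.

Notice: 48 hours given; 48 required (48 ≥ 48). Satisfied.
Quorum: 11 present (interested managers count toward quorum); quorum is 11. Satisfied.
Vote: the compensation package for the chief executive requires two-thirds of the disinterested managers present (11 − 3 = 8). 2/3 of 8 = 5.33, rounded up to 6, so 6 affirmative votes are needed; 6 voted in favor. Satisfied.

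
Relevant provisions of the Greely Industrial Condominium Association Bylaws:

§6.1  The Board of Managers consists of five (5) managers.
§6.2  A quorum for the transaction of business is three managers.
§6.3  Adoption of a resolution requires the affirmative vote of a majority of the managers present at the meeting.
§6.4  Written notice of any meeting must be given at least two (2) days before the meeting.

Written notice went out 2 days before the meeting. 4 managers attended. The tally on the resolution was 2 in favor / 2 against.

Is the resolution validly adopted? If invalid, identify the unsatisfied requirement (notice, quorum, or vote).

Invalid — vote requirement not satisfied.

Notice: 2 days given; 2 required (2 ≥ 2). Satisfied.
Quorum: 4 present; quorum is 3. Satisfied.
Vote: the resolution requires a majority of the managers present (4). A majority of 4 is 3, so 3 affirmative votes are needed; 2 voted in favor. Not satisfied.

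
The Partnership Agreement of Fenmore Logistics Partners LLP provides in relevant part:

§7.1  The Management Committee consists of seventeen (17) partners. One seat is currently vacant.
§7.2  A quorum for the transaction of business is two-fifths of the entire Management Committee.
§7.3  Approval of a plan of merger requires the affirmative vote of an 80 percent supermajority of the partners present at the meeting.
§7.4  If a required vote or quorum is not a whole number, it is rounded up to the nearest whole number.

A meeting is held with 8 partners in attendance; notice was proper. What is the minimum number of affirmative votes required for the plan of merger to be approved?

The plan of merger requires four-fifths of the partners present (8).
4/5 of 8 = 6.40, rounded up to 7.

7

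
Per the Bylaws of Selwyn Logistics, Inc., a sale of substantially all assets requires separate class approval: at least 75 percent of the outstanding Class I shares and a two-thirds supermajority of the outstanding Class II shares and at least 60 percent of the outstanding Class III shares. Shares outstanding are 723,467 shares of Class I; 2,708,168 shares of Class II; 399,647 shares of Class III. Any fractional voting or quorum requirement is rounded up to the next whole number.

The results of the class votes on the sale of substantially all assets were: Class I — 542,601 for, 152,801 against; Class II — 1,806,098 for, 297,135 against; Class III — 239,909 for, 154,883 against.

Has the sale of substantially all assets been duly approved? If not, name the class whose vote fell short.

Approved — every class gave the required vote.

Class I: 3/4 of 723467 = 542600.25, rounded up to 542601; 542,601 required, 542,601 in favor — approved.
Class II: 2/3 of 2708168 = 1805445.33, rounded up to 1805446; 1,805,446 required, 1,806,098 in favor — approved.
Class III: 3/5 of 399647 = 239788.20, rounded up to 239789; 239,789 required, 239,909 in favor — approved.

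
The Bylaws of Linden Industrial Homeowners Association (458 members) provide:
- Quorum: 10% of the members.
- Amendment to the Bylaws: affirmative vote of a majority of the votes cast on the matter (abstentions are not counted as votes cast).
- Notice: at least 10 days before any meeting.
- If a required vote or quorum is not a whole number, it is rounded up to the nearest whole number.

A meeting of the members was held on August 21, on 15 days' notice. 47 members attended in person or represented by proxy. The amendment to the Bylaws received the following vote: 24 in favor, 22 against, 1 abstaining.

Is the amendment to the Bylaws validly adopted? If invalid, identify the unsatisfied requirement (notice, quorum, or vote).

Notice: 15 days given; 10 required. Satisfied.
Quorum: 10% of 458 = 45.80, rounded up to 46; 47 present. Satisfied.
Vote: requires a majority of the votes cast (47 − 1 abstaining = 46); a majority of 46 is 24, so 24 needed; 24 in favor. Satisfied.

Valid — all requirements satisfied.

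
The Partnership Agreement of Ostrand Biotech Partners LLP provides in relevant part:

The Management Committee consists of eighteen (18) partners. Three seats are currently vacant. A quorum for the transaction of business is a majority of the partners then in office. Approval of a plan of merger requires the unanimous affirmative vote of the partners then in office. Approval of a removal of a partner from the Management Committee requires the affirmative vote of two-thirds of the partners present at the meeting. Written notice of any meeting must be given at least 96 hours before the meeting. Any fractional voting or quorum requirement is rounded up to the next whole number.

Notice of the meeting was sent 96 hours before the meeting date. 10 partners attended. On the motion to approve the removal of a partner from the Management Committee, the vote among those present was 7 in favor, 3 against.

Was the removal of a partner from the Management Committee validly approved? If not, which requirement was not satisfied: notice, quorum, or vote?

Notice: 96 hours given; 96 required (96 ≥ 96). Satisfied.
Quorum: 10 present; quorum is 8. Satisfied.
Vote: the removal of a partner from the Management Committee requires two-thirds of the partners present (10). 2/3 of 10 = 6.67, rounded up to 7, so 7 affirmative votes are needed; 7 voted in favor. Satisfied.

Valid — all requirements satisfied.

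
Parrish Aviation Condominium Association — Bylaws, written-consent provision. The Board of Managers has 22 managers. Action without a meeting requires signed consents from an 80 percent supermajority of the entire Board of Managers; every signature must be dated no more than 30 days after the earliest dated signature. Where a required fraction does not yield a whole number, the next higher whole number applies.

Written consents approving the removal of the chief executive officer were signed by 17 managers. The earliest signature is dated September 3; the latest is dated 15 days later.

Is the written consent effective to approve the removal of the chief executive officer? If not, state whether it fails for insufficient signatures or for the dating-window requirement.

Signatures required: an 80 percent supermajority of 22 — 4/5 of 22 = 17.60, rounded up to 18, so 18 needed; 17 signed. Insufficient.
Dating window: the latest signature is 15 days after the earliest; the limit is 30 days. Within the window.

Not effective — insufficient signatures.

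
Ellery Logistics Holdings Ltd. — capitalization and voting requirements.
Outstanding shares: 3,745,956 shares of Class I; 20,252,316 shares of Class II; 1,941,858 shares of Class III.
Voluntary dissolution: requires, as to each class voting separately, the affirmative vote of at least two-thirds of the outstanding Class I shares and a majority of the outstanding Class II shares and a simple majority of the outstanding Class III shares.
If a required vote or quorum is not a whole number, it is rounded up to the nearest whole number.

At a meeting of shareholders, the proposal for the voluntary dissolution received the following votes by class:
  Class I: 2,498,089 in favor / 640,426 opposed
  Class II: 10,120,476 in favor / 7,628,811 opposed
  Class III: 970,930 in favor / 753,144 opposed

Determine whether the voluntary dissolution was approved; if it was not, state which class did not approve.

Class I: 2/3 of 3745956 = 2497304; 2,497,304 required, 2,498,089 in favor — approved.
Class II: a majority of 20252316 is 10126159; 10,126,159 required, 10,120,476 in favor — not approved.
Class III: a majority of 1941858 is 970930; 970,930 required, 970,930 in favor — approved.

Not approved — the Class II shares did not give the required vote.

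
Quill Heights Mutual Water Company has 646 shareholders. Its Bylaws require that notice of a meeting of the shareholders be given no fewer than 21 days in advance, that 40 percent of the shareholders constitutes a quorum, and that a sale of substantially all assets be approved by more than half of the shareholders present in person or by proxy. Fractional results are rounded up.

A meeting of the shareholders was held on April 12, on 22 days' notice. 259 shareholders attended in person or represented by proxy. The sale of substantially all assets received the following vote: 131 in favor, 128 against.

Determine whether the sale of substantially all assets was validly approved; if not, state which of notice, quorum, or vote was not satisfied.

Notice: 22 days given; 21 required. Satisfied.
Quorum: 40% of 646 = 258.40, rounded up to 259; 259 present. Satisfied.
Vote: requires a majority of those present (259); a majority of 259 is 130, so 130 needed; 131 in favor. Satisfied.

Valid — all requirements satisfied.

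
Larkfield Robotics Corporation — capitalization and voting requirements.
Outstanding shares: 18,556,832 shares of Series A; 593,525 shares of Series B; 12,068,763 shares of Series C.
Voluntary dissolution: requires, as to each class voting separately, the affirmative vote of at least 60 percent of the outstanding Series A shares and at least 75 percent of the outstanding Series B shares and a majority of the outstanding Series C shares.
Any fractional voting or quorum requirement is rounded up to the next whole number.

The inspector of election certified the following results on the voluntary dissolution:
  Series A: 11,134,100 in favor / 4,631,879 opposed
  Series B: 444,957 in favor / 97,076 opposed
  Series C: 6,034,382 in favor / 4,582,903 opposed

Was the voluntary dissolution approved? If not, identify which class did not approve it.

Not approved — the Series B shares did not give the required vote.

Series A: 3/5 of 18556832 = 11134099.20, rounded up to 11134100; 11,134,100 required, 11,134,100 in favor — approved.
Series B: 3/4 of 593525 = 445143.75, rounded up to 445144; 445,144 required, 444,957 in favor — not approved.
Series C: a majority of 12068763 is 6034382; 6,034,382 required, 6,034,382 in favor — approved.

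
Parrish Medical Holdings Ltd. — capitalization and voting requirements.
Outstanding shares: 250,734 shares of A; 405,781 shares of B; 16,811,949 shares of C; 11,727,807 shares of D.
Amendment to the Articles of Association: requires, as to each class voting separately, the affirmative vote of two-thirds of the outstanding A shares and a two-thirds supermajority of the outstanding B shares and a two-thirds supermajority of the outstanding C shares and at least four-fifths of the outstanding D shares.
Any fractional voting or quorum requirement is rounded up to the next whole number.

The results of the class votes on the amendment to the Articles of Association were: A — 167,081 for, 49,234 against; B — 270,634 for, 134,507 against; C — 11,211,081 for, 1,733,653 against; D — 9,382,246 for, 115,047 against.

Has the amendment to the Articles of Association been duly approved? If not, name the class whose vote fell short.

A: 2/3 of 250734 = 167156; 167,156 required, 167,081 in favor — not approved.
B: 2/3 of 405781 = 270520.67, rounded up to 270521; 270,521 required, 270,634 in favor — approved.
C: 2/3 of 16811949 = 11207966; 11,207,966 required, 11,211,081 in favor — approved.
D: 4/5 of 11727807 = 9382245.60, rounded up to 9382246; 9,382,246 required, 9,382,246 in favor — approved.

Not approved — the A shares did not give the required vote.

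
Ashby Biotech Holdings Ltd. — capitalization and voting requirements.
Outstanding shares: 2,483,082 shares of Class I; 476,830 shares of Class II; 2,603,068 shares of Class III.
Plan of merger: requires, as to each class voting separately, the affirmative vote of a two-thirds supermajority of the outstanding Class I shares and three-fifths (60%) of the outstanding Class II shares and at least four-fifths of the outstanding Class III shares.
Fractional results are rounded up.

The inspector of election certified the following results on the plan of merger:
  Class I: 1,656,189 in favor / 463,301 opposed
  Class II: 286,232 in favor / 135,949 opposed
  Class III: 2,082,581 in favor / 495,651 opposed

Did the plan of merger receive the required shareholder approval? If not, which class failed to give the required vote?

Class I: 2/3 of 2483082 = 1655388; 1,655,388 required, 1,656,189 in favor — approved.
Class II: 3/5 of 476830 = 286098; 286,098 required, 286,232 in favor — approved.
Class III: 4/5 of 2603068 = 2082454.40, rounded up to 2082455; 2,082,455 required, 2,082,581 in favor — approved.

Approved — every class gave the required vote.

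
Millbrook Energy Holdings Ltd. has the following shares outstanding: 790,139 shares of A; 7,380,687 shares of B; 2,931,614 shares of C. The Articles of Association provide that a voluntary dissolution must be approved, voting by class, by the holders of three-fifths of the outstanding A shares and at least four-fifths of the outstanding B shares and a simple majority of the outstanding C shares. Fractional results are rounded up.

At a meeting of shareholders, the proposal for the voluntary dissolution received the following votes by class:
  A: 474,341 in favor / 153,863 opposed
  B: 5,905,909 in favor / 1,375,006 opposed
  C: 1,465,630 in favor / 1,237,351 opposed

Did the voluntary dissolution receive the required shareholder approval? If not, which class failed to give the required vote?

Not approved — the C shares did not give the required vote.

A: 3/5 of 790139 = 474083.40, rounded up to 474084; 474,084 required, 474,341 in favor — approved.
B: 4/5 of 7380687 = 5904549.60, rounded up to 5904550; 5,904,550 required, 5,905,909 in favor — approved.
C: a majority of 2931614 is 1465808; 1,465,808 required, 1,465,630 in favor — not approved.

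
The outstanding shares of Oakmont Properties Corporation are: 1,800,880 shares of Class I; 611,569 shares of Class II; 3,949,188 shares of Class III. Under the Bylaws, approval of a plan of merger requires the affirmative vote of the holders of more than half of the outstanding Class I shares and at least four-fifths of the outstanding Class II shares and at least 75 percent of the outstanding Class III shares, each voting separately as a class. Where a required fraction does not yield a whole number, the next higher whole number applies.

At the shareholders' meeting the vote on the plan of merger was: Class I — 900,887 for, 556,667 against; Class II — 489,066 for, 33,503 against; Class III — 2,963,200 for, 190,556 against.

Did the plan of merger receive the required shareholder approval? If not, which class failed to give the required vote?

Not approved — the Class II shares did not give the required vote.

Class I: a majority of 1800880 is 900441; 900,441 required, 900,887 in favor — approved.
Class II: 4/5 of 611569 = 489255.20, rounded up to 489256; 489,256 required, 489,066 in favor — not approved.
Class III: 3/4 of 3949188 = 2961891; 2,961,891 required, 2,963,200 in favor — approved.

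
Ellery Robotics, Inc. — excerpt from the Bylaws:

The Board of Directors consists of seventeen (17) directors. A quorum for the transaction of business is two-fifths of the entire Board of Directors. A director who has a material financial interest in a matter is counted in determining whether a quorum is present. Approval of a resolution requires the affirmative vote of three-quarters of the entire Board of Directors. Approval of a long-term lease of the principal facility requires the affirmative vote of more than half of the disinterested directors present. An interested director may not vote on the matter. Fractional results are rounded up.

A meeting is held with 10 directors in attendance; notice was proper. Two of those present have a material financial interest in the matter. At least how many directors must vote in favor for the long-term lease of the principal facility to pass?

The long-term lease of the principal facility requires a majority of the disinterested directors present (10 − 2 = 8).
A majority of 8 is 5.

5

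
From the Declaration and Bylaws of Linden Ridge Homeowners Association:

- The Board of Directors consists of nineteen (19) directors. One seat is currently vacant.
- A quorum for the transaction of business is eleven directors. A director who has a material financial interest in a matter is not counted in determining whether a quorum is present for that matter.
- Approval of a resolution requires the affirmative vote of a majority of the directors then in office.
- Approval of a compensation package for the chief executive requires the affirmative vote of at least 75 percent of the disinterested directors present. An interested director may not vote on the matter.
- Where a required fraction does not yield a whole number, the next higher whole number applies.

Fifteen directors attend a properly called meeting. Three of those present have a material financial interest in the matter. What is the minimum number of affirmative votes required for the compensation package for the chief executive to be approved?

9

The compensation package for the chief executive requires three-fourths of the disinterested directors present (15 − 3 = 12).
3/4 of 12 = 9.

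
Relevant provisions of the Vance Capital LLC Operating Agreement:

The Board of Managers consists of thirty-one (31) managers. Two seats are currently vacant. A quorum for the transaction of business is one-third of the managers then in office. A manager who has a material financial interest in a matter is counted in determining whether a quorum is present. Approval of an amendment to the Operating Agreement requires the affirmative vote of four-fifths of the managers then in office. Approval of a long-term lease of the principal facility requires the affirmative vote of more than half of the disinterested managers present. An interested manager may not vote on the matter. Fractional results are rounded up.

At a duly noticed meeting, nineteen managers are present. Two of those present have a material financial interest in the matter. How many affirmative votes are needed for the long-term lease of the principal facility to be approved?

9

The long-term lease of the principal facility requires a majority of the disinterested managers present (19 − 2 = 17).
A majority of 17 is 9.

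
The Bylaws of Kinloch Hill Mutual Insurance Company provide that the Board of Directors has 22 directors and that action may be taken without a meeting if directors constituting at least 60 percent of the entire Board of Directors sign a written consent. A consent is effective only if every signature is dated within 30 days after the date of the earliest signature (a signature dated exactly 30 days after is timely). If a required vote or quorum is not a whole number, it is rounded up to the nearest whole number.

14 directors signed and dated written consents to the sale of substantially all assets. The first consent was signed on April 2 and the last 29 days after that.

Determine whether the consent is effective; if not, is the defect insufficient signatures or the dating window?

Effective — both the signature and dating-window requirements are satisfied.

Signatures required: at least 60 percent of 22 — 3/5 of 22 = 13.20, rounded up to 14, so 14 needed; 14 signed. Sufficient.
Dating window: the latest signature is 29 days after the earliest; the limit is 30 days. Within the window.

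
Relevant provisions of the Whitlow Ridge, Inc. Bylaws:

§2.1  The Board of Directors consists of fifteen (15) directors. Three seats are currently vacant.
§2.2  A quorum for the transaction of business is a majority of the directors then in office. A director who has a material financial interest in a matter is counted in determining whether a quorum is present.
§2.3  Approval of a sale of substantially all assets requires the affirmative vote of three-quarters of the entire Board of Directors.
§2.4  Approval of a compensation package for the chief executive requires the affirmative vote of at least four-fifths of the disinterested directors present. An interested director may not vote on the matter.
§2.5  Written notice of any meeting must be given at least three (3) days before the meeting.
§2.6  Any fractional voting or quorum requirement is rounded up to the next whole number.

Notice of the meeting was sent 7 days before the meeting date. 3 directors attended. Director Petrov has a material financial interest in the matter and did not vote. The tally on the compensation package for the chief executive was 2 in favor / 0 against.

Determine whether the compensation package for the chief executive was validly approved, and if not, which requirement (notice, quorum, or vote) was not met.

Invalid — quorum requirement not satisfied.

Notice: 7 days given; 3 required (7 ≥ 3). Satisfied.
Quorum: 3 present (interested directors count toward quorum); quorum is 7. Not satisfied.
Vote: the compensation package for the chief executive requires four-fifths of the disinterested directors present (3 − 1 = 2). 4/5 of 2 = 1.60, rounded up to 2, so 2 affirmative votes are needed; 2 voted in favor. Satisfied. (Moot — without a quorum no business can be validly transacted.)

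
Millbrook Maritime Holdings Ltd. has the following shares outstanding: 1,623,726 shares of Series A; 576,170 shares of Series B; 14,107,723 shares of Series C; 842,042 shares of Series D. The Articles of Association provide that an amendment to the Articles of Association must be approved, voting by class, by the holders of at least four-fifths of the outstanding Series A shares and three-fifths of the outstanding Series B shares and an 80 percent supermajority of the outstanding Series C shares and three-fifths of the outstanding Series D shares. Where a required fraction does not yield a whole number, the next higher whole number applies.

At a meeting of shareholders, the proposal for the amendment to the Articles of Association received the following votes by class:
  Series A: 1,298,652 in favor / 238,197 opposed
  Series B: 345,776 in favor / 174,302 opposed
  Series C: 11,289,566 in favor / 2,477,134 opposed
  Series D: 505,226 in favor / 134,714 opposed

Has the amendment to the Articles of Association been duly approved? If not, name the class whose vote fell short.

Series A: 4/5 of 1623726 = 1298980.80, rounded up to 1298981; 1,298,981 required, 1,298,652 in favor — not approved.
Series B: 3/5 of 576170 = 345702; 345,702 required, 345,776 in favor — approved.
Series C: 4/5 of 14107723 = 11286178.40, rounded up to 11286179; 11,286,179 required, 11,289,566 in favor — approved.
Series D: 3/5 of 842042 = 505225.20, rounded up to 505226; 505,226 required, 505,226 in favor — approved.

Not approved — the Series A shares did not give the required vote.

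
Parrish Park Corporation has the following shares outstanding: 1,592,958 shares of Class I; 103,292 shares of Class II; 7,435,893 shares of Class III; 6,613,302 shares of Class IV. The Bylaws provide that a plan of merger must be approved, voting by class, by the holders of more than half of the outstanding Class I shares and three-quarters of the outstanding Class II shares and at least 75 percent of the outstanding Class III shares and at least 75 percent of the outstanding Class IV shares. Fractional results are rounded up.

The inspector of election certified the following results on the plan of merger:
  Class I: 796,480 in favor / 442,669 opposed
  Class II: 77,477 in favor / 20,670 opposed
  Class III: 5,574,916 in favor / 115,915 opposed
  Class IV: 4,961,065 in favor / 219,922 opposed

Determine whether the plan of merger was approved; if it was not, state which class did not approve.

Class I: a majority of 1592958 is 796480; 796,480 required, 796,480 in favor — approved.
Class II: 3/4 of 103292 = 77469; 77,469 required, 77,477 in favor — approved.
Class III: 3/4 of 7435893 = 5576919.75, rounded up to 5576920; 5,576,920 required, 5,574,916 in favor — not approved.
Class IV: 3/4 of 6613302 = 4959976.50, rounded up to 4959977; 4,959,977 required, 4,961,065 in favor — approved.

Not approved — the Class III shares did not give the required vote.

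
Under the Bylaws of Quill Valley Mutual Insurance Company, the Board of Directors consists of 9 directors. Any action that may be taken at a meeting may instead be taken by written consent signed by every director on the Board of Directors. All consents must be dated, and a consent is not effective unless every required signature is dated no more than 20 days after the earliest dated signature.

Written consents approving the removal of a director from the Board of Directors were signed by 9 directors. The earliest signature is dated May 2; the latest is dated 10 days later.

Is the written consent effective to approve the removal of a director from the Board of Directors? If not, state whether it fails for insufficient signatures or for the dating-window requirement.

Signatures required: the unanimous vote of 9 — unanimous means all 9, so 9 needed; 9 signed. Sufficient.
Dating window: the latest signature is 10 days after the earliest; the limit is 20 days. Within the window.

Effective — both the signature and dating-window requirements are satisfied.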